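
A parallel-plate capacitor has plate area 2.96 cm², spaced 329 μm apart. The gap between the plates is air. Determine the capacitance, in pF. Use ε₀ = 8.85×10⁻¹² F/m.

A = 2.96 cm² = 2.96×10⁻⁴ m².
C = ε₀A/d = 8.85×10⁻¹² × 2.96×10⁻⁴ / 3.29×10⁻⁴ = 7.96×10⁻¹² F.

7.96 pF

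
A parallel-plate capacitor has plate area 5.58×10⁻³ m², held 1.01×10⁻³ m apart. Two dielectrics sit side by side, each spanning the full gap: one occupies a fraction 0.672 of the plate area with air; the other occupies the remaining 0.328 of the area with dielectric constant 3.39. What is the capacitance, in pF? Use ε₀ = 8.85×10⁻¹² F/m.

C ≈ 87.2 pF

Side-by-side slabs ⇒ two capacitors in parallel, each spanning the full gap.
C₁ = κ₁ε₀A₁/d = 1.00 × 8.85×10⁻¹² × 3.75×10⁻³ / 1.01×10⁻³ = 3.29×10⁻¹¹ F.
C₂ = κ₂ε₀A₂/d = 3.39 × 8.85×10⁻¹² × 1.83×10⁻³ / 1.01×10⁻³ = 5.44×10⁻¹¹ F.
C = C₁ + C₂ = 8.72×10⁻¹¹ F.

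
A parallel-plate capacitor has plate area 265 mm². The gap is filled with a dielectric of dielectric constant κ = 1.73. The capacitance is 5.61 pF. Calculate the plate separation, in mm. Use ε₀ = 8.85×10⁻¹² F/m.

A = 265 mm² = 2.65×10⁻⁴ m².
d = κε₀A/C = 1.73 × 8.85×10⁻¹² × 2.65×10⁻⁴ / 5.61×10⁻¹² = 7.23×10⁻⁴ m.

d ≈ 0.723 mm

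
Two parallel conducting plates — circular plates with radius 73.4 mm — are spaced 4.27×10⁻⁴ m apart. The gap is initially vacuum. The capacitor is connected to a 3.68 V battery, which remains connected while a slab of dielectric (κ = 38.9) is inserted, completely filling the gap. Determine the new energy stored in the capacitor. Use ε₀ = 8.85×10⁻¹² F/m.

U ≈ 92.4 nJ

A = π(73.4 mm)² = 1.69×10⁻² m².
Initially C₁ = ε₀A/d = 8.85×10⁻¹² × 1.69×10⁻² / 4.27×10⁻⁴ = 3.51×10⁻¹⁰ F.
U₁ = 2.38×10⁻⁹ J.
Battery connected ⇒ V is held fixed. C₂ = 38.9 C₁ and U = ½CV², so U₂/U₁ = C₂/C₁ = 38.9.
U₂ = 38.9 × 2.38×10⁻⁹ = 9.24×10⁻⁸ J.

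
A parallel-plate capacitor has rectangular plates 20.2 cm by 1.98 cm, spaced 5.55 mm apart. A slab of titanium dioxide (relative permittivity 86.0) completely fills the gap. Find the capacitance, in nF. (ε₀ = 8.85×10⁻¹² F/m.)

A = 20.2 × 1.98 cm² = 4.00×10⁻³ m².
C = κε₀A/d = 86.0 × 8.85×10⁻¹² × 4.00×10⁻³ / 5.55×10⁻³ = 5.48×10⁻¹⁰ F.

0.548 nF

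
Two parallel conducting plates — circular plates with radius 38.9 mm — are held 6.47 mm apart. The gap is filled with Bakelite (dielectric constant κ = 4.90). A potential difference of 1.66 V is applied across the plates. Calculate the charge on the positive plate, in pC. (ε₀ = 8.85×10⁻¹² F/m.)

A = π(38.9 mm)² = 4.75×10⁻³ m².
C = κε₀A/d = 4.90 × 8.85×10⁻¹² × 4.75×10⁻³ / 6.47×10⁻³ = 3.19×10⁻¹¹ F.
Q = CV = 3.19×10⁻¹¹ × 1.66 = 5.29×10⁻¹¹ C.

Q ≈ 52.9 pC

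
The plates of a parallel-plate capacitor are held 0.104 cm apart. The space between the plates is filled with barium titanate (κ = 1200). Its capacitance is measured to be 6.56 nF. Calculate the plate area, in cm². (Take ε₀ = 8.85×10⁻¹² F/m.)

A = Cd/(κε₀) = 6.56×10⁻⁹ × 1.04×10⁻³ / (1200 × 8.85×10⁻¹²) = 6.42×10⁻⁴ m².

A ≈ 6.42 cm²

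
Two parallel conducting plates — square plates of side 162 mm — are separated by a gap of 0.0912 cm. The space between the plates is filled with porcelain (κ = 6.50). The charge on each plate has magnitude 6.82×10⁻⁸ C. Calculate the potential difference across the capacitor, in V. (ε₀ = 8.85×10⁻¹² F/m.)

41.2 V

A = (162 mm)² = 2.62×10⁻² m².
C = κε₀A/d = 6.50 × 8.85×10⁻¹² × 2.62×10⁻² / 9.12×10⁻⁴ = 1.66×10⁻⁹ F.
V = Q/C = 6.82×10⁻⁸ / 1.66×10⁻⁹ = 41.2 V.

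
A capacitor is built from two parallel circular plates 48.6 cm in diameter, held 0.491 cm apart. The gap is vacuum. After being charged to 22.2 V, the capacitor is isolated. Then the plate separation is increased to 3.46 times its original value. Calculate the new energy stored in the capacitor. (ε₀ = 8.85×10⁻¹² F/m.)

285 nJ

A = π(48.6/2 cm)² = 0.186 m².
Initially C₁ = ε₀A/d = 8.85×10⁻¹² × 0.186 / 4.91×10⁻³ = 3.34×10⁻¹⁰ F.
U₁ = 8.24×10⁻⁸ J.
Isolated ⇒ Q is held fixed. C₂ = 0.289 C₁ and U = Q²/(2C), so U₂/U₁ = C₁/C₂ = 3.46.
U₂ = 3.46 × 8.24×10⁻⁸ = 2.85×10⁻⁷ J.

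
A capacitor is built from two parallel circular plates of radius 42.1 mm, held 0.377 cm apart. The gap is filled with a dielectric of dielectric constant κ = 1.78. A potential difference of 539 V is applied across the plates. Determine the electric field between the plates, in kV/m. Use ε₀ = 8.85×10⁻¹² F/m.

E = V/d = 539 / 3.77×10⁻³ = 1.43×10⁵ V/m.

E ≈ 143 kV/m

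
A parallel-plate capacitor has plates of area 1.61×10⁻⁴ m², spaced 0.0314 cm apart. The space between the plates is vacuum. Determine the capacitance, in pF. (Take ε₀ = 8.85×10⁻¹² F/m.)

C ≈ 4.54 pF

C = ε₀A/d = 8.85×10⁻¹² × 1.61×10⁻⁴ / 3.14×10⁻⁴ = 4.54×10⁻¹² F.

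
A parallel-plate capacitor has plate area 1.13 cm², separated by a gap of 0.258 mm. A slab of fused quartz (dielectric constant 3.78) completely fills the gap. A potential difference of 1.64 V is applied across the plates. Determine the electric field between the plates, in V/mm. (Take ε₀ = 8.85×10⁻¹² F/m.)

E = V/d = 1.64 / 2.58×10⁻⁴ = 6.36×10³ V/m.

6.36 V/mm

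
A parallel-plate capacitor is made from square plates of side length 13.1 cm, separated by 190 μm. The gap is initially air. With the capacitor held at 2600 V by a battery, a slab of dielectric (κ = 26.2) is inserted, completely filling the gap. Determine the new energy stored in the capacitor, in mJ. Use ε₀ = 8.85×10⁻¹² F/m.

A = (13.1 cm)² = 1.72×10⁻² m².
Initially C₁ = ε₀A/d = 8.85×10⁻¹² × 1.72×10⁻² / 1.90×10⁻⁴ = 7.99×10⁻¹⁰ F.
U₁ = 2.70×10⁻³ J.
Battery connected ⇒ V is held fixed. C₂ = 26.2 C₁ and U = ½CV², so U₂/U₁ = C₂/C₁ = 26.2.
U₂ = 26.2 × 2.70×10⁻³ = 7.08×10⁻² J.

U ≈ 70.8 mJ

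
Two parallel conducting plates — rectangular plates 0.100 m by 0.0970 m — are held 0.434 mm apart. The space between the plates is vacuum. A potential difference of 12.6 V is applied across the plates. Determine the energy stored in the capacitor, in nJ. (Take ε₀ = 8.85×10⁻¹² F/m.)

U ≈ 15.7 nJ

A = 0.100 × 0.0970 m² = 9.70×10⁻³ m².
C = ε₀A/d = 8.85×10⁻¹² × 9.70×10⁻³ / 4.34×10⁻⁴ = 1.98×10⁻¹⁰ F.
U = ½CV² = ½ × 1.98×10⁻¹⁰ × (12.6)² = 1.57×10⁻⁸ J.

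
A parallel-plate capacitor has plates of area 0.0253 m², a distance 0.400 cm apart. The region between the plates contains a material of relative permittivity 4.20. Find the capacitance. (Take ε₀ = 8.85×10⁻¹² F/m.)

C ≈ 235 pF

C = κε₀A/d = 4.20 × 8.85×10⁻¹² × 2.53×10⁻² / 4.00×10⁻³ = 2.35×10⁻¹⁰ F.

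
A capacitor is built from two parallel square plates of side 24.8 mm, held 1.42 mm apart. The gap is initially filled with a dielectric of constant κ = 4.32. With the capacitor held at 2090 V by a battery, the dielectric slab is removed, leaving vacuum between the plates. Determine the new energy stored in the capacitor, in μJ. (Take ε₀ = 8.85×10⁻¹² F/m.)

A = (24.8 mm)² = 6.15×10⁻⁴ m².
Initially C₁ = κε₀A/d = 4.32 × 8.85×10⁻¹² × 6.15×10⁻⁴ / 1.42×10⁻³ = 1.66×10⁻¹¹ F.
U₁ = 3.62×10⁻⁵ J.
Battery connected ⇒ V is held fixed. C₂ = 0.231 C₁ and U = ½CV², so U₂/U₁ = C₂/C₁ = 0.231.
U₂ = 0.231 × 3.62×10⁻⁵ = 8.37×10⁻⁶ J.

8.37 μJ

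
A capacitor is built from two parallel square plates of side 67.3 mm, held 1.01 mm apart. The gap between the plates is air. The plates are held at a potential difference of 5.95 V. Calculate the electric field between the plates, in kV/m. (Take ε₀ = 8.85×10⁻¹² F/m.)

E = V/d = 5.95 / 1.01×10⁻³ = 5.89×10³ V/m.

5.89 kV/m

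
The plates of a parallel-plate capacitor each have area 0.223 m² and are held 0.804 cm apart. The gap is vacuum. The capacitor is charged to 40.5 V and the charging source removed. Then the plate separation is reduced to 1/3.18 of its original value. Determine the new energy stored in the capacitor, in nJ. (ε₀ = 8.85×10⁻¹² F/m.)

U ≈ 63.3 nJ

Initially C₁ = ε₀A/d = 8.85×10⁻¹² × 0.223 / 8.04×10⁻³ = 2.45×10⁻¹⁰ F.
U₁ = 2.01×10⁻⁷ J.
Isolated ⇒ Q is held fixed. C₂ = 3.18 C₁ and U = Q²/(2C), so U₂/U₁ = C₁/C₂ = 0.314.
U₂ = 0.314 × 2.01×10⁻⁷ = 6.33×10⁻⁸ J.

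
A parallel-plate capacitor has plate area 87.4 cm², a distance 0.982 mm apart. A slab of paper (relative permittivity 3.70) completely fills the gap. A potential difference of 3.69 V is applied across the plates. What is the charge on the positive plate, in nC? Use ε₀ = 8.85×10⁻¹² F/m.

Q ≈ 1.08 nC

A = 87.4 cm² = 8.74×10⁻³ m².
C = κε₀A/d = 3.70 × 8.85×10⁻¹² × 8.74×10⁻³ / 9.82×10⁻⁴ = 2.91×10⁻¹⁰ F.
Q = CV = 2.91×10⁻¹⁰ × 3.69 = 1.08×10⁻⁹ C.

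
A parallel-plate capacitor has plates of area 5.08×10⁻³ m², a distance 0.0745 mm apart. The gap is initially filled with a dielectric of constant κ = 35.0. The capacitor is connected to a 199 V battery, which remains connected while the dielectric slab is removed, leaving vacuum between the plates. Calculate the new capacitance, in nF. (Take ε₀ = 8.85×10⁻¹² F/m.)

Initially C₁ = κε₀A/d = 35.0 × 8.85×10⁻¹² × 5.08×10⁻³ / 7.45×10⁻⁵ = 2.11×10⁻⁸ F.
C = κε₀A/d scales with κ, so C₂/C₁ = 1/κ = 1/35.0 = 0.0286.
C₂ = 0.0286 × 2.11×10⁻⁸ = 6.03×10⁻¹⁰ F.

C ≈ 0.603 nF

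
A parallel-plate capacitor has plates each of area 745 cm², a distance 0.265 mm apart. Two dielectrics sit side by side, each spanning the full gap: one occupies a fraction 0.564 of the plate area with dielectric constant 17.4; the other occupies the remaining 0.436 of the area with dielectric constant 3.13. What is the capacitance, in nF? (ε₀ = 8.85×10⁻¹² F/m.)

A = 745 cm² = 7.45×10⁻² m².
Side-by-side slabs ⇒ two capacitors in parallel, each spanning the full gap.
C₁ = κ₁ε₀A₁/d = 17.4 × 8.85×10⁻¹² × 4.20×10⁻² / 2.65×10⁻⁴ = 2.44×10⁻⁸ F.
C₂ = κ₂ε₀A₂/d = 3.13 × 8.85×10⁻¹² × 3.25×10⁻² / 2.65×10⁻⁴ = 3.40×10⁻⁹ F.
C = C₁ + C₂ = 2.78×10⁻⁸ F.

27.8 nF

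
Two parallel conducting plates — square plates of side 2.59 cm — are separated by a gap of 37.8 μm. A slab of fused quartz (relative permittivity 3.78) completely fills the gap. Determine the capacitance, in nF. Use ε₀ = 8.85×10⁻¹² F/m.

A = (2.59 cm)² = 6.71×10⁻⁴ m².
C = κε₀A/d = 3.78 × 8.85×10⁻¹² × 6.71×10⁻⁴ / 3.78×10⁻⁵ = 5.94×10⁻¹⁰ F.

C ≈ 0.594 nF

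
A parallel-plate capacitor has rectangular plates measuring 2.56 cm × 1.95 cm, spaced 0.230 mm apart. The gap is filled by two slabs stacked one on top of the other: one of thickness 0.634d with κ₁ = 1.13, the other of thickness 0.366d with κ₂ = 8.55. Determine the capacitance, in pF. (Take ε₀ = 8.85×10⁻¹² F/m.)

A = 2.56 × 1.95 cm² = 4.99×10⁻⁴ m².
Stacked slabs ⇒ two capacitors in series, each with the full plate area.
C₁ = κ₁ε₀A/d₁ = 1.13 × 8.85×10⁻¹² × 4.99×10⁻⁴ / 1.46×10⁻⁴ = 3.42×10⁻¹¹ F.
C₂ = κ₂ε₀A/d₂ = 8.55 × 8.85×10⁻¹² × 4.99×10⁻⁴ / 8.42×10⁻⁵ = 4.49×10⁻¹⁰ F.
C = (1/C₁ + 1/C₂)⁻¹ = 3.18×10⁻¹¹ F.

C ≈ 31.8 pF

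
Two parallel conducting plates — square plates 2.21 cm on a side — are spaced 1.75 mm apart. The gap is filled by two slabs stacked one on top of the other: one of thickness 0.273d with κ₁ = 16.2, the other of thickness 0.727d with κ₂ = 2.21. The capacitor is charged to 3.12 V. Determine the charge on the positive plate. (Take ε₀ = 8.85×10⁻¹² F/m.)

A = (2.21 cm)² = 4.88×10⁻⁴ m².
Stacked slabs ⇒ two capacitors in series, each with the full plate area.
C₁ = κ₁ε₀A/d₁ = 16.2 × 8.85×10⁻¹² × 4.88×10⁻⁴ / 4.78×10⁻⁴ = 1.47×10⁻¹⁰ F.
C₂ = κ₂ε₀A/d₂ = 2.21 × 8.85×10⁻¹² × 4.88×10⁻⁴ / 1.27×10⁻³ = 7.51×10⁻¹² F.
C = (1/C₁ + 1/C₂)⁻¹ = 7.14×10⁻¹² F.
Q = CV = 7.14×10⁻¹² × 3.12 = 2.23×10⁻¹¹ C.

22.3 pC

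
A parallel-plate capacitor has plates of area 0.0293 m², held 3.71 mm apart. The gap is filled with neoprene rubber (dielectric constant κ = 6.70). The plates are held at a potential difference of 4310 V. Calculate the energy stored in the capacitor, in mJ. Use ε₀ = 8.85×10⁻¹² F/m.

C = κε₀A/d = 6.70 × 8.85×10⁻¹² × 2.93×10⁻² / 3.71×10⁻³ = 4.68×10⁻¹⁰ F.
U = ½CV² = ½ × 4.68×10⁻¹⁰ × (4310)² = 4.35×10⁻³ J.

U ≈ 4.35 mJ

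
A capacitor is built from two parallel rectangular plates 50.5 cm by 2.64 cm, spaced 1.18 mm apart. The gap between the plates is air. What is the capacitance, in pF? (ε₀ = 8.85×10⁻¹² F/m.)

A = 50.5 × 2.64 cm² = 1.33×10⁻² m².
C = ε₀A/d = 8.85×10⁻¹² × 1.33×10⁻² / 1.18×10⁻³ = 10.00×10⁻¹¹ F.

C ≈ 100.0 pF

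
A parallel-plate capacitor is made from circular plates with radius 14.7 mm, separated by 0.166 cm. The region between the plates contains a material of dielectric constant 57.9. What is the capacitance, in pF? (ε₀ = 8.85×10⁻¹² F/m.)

C ≈ 210 pF

A = π(14.7 mm)² = 6.79×10⁻⁴ m².
C = κε₀A/d = 57.9 × 8.85×10⁻¹² × 6.79×10⁻⁴ / 1.66×10⁻³ = 2.10×10⁻¹⁰ F.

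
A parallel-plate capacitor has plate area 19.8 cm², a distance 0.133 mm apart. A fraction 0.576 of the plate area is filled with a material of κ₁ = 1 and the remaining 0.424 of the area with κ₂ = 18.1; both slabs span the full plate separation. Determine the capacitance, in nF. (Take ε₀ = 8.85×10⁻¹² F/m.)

1.09 nF

A = 19.8 cm² = 1.98×10⁻³ m².
Side-by-side slabs ⇒ two capacitors in parallel, each spanning the full gap.
C₁ = κ₁ε₀A₁/d = 1.00 × 8.85×10⁻¹² × 1.14×10⁻³ / 1.33×10⁻⁴ = 7.59×10⁻¹¹ F.
C₂ = κ₂ε₀A₂/d = 18.1 × 8.85×10⁻¹² × 8.40×10⁻⁴ / 1.33×10⁻⁴ = 1.01×10⁻⁹ F.
C = C₁ + C₂ = 1.09×10⁻⁹ F.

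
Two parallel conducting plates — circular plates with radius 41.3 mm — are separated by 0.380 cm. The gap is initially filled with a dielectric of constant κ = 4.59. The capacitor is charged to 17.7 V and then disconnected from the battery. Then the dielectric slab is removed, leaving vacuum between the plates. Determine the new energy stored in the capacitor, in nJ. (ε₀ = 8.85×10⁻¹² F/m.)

A = π(41.3 mm)² = 5.36×10⁻³ m².
Initially C₁ = κε₀A/d = 4.59 × 8.85×10⁻¹² × 5.36×10⁻³ / 3.80×10⁻³ = 5.73×10⁻¹¹ F.
U₁ = 8.97×10⁻⁹ J.
Isolated ⇒ Q is held fixed. C₂ = 0.218 C₁ and U = Q²/(2C), so U₂/U₁ = C₁/C₂ = 4.59.
U₂ = 4.59 × 8.97×10⁻⁹ = 4.12×10⁻⁸ J.

U ≈ 41.2 nJ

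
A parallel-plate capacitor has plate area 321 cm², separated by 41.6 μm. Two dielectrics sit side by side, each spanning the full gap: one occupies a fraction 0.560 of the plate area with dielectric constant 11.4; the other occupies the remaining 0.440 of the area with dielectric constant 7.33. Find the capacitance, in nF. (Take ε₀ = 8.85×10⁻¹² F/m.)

C ≈ 65.6 nF

A = 321 cm² = 3.21×10⁻² m².
Side-by-side slabs ⇒ two capacitors in parallel, each spanning the full gap.
C₁ = κ₁ε₀A₁/d = 11.4 × 8.85×10⁻¹² × 1.80×10⁻² / 4.16×10⁻⁵ = 4.36×10⁻⁸ F.
C₂ = κ₂ε₀A₂/d = 7.33 × 8.85×10⁻¹² × 1.41×10⁻² / 4.16×10⁻⁵ = 2.20×10⁻⁸ F.
C = C₁ + C₂ = 6.56×10⁻⁸ F.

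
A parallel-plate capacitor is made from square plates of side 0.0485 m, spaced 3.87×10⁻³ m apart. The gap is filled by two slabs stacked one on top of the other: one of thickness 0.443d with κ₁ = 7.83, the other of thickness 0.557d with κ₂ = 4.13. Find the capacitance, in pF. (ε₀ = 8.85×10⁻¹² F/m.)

A = (0.0485 m)² = 2.35×10⁻³ m².
Stacked slabs ⇒ two capacitors in series, each with the full plate area.
C₁ = κ₁ε₀A/d₁ = 7.83 × 8.85×10⁻¹² × 2.35×10⁻³ / 1.71×10⁻³ = 9.51×10⁻¹¹ F.
C₂ = κ₂ε₀A/d₂ = 4.13 × 8.85×10⁻¹² × 2.35×10⁻³ / 2.16×10⁻³ = 3.99×10⁻¹¹ F.
C = (1/C₁ + 1/C₂)⁻¹ = 2.81×10⁻¹¹ F.

C ≈ 28.1 pF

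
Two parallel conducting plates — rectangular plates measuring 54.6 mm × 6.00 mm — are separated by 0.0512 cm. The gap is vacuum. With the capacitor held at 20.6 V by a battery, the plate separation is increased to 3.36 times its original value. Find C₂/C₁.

0.298

C = ε₀A/d scales as 1/d, so C₂/C₁ = d₁/d₂ = 1/3.36 = 0.298.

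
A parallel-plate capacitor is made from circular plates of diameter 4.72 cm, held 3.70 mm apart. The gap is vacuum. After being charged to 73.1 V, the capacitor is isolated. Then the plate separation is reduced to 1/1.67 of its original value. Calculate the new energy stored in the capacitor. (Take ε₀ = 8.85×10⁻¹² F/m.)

U ≈ 6.70 nJ

A = π(4.72/2 cm)² = 1.75×10⁻³ m².
Initially C₁ = ε₀A/d = 8.85×10⁻¹² × 1.75×10⁻³ / 3.70×10⁻³ = 4.19×10⁻¹² F.
U₁ = 1.12×10⁻⁸ J.
Isolated ⇒ Q is held fixed. C₂ = 1.67 C₁ and U = Q²/(2C), so U₂/U₁ = C₁/C₂ = 0.599.
U₂ = 0.599 × 1.12×10⁻⁸ = 6.70×10⁻⁹ J.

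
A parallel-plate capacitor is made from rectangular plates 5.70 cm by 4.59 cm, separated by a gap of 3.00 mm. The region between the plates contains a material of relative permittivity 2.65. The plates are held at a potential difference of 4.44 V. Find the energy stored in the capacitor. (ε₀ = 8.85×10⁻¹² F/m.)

202 pJ

A = 5.70 × 4.59 cm² = 2.62×10⁻³ m².
C = κε₀A/d = 2.65 × 8.85×10⁻¹² × 2.62×10⁻³ / 3.00×10⁻³ = 2.05×10⁻¹¹ F.
U = ½CV² = ½ × 2.05×10⁻¹¹ × (4.44)² = 2.02×10⁻¹⁰ J.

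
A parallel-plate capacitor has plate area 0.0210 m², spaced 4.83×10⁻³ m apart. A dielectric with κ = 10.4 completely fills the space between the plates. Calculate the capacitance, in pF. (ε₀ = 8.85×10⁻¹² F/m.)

C = κε₀A/d = 10.4 × 8.85×10⁻¹² × 2.10×10⁻² / 4.83×10⁻³ = 4.00×10⁻¹⁰ F.

C ≈ 400 pF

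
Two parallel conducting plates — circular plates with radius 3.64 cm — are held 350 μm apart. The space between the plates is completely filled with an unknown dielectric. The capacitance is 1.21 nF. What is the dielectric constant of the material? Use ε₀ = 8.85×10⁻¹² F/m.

κ ≈ 11.5

A = π(3.64 cm)² = 4.16×10⁻³ m².
κ = Cd/(ε₀A) = 1.21×10⁻⁹ × 3.50×10⁻⁴ / (8.85×10⁻¹² × 4.16×10⁻³) = 11.5.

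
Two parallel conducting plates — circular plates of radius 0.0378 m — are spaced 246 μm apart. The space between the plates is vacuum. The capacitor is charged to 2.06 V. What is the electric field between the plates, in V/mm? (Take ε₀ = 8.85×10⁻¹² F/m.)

E = V/d = 2.06 / 2.46×10⁻⁴ = 8.37×10³ V/m.

E ≈ 8.37 V/mm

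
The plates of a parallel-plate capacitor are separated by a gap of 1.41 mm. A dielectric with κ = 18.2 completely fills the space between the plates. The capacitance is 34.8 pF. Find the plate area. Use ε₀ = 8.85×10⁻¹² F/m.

A = Cd/(κε₀) = 3.48×10⁻¹¹ × 1.41×10⁻³ / (18.2 × 8.85×10⁻¹²) = 3.05×10⁻⁴ m².

A ≈ 305 mm²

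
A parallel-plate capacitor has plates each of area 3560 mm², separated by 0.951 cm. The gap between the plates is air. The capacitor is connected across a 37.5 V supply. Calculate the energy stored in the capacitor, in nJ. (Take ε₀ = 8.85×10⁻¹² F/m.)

A = 3560 mm² = 3.56×10⁻³ m².
C = ε₀A/d = 8.85×10⁻¹² × 3.56×10⁻³ / 9.51×10⁻³ = 3.31×10⁻¹² F.
U = ½CV² = ½ × 3.31×10⁻¹² × (37.5)² = 2.33×10⁻⁹ J.

U ≈ 2.33 nJ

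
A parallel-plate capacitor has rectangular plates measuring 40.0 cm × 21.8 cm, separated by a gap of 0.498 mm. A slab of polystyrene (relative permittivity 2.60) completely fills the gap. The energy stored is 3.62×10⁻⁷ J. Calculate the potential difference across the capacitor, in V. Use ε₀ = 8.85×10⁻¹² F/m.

A = 40.0 × 21.8 cm² = 8.72×10⁻² m².
C = κε₀A/d = 2.60 × 8.85×10⁻¹² × 8.72×10⁻² / 4.98×10⁻⁴ = 4.03×10⁻⁹ F.
V = √(2U/C) = √(2 × 3.62×10⁻⁷ / 4.03×10⁻⁹) = 13.4 V.

13.4 V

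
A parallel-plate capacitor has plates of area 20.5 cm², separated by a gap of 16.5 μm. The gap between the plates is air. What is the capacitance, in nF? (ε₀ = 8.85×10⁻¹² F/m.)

A = 20.5 cm² = 2.05×10⁻³ m².
C = ε₀A/d = 8.85×10⁻¹² × 2.05×10⁻³ / 1.65×10⁻⁵ = 1.10×10⁻⁹ F.

C ≈ 1.10 nF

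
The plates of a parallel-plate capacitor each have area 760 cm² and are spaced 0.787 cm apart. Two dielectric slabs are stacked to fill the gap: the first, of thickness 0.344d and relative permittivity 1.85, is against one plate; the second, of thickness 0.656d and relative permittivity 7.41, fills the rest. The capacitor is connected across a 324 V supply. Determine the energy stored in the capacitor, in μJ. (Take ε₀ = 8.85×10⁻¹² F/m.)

A = 760 cm² = 7.60×10⁻² m².
Stacked slabs ⇒ two capacitors in series, each with the full plate area.
C₁ = κ₁ε₀A/d₁ = 1.85 × 8.85×10⁻¹² × 7.60×10⁻² / 2.71×10⁻³ = 4.60×10⁻¹⁰ F.
C₂ = κ₂ε₀A/d₂ = 7.41 × 8.85×10⁻¹² × 7.60×10⁻² / 5.16×10⁻³ = 9.65×10⁻¹⁰ F.
C = (1/C₁ + 1/C₂)⁻¹ = 3.11×10⁻¹⁰ F.
U = ½CV² = ½ × 3.11×10⁻¹⁰ × (324)² = 1.63×10⁻⁵ J.

U ≈ 16.3 μJ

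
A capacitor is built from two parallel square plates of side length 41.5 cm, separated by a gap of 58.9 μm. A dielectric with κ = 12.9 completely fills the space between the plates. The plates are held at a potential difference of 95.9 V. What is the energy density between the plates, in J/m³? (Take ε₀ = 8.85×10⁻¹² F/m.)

E = V/d = 95.9 / 5.89×10⁻⁵ = 1.63×10⁶ V/m.
u = ½κε₀E² = ½ × 12.9 × 8.85×10⁻¹² × (1.63×10⁶)² = 1.51×10² J/m³.

u ≈ 151 J/m³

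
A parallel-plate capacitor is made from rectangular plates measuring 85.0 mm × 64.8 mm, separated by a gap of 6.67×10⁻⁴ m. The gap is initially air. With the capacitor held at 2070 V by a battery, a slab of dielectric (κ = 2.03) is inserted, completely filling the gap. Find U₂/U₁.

Battery connected ⇒ V is held fixed.
C₂ = 2.03 C₁ and U = ½CV², so U₂/U₁ = C₂/C₁ = 2.03.

U₂/U₁ ≈ 2.03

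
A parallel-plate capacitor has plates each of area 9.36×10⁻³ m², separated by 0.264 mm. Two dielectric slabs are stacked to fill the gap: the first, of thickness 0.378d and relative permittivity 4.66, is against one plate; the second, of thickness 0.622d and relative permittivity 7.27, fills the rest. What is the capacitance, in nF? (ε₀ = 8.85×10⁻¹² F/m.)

1.88 nF

Stacked slabs ⇒ two capacitors in series, each with the full plate area.
C₁ = κ₁ε₀A/d₁ = 4.66 × 8.85×10⁻¹² × 9.36×10⁻³ / 9.98×10⁻⁵ = 3.87×10⁻⁹ F.
C₂ = κ₂ε₀A/d₂ = 7.27 × 8.85×10⁻¹² × 9.36×10⁻³ / 1.64×10⁻⁴ = 3.67×10⁻⁹ F.
C = (1/C₁ + 1/C₂)⁻¹ = 1.88×10⁻⁹ F.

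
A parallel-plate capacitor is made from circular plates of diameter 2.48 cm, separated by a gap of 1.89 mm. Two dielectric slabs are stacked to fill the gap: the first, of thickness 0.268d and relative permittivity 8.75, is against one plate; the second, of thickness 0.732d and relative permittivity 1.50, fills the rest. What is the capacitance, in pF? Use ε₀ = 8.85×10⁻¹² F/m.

4.36 pF

A = π(2.48/2 cm)² = 4.83×10⁻⁴ m².
Stacked slabs ⇒ two capacitors in series, each with the full plate area.
C₁ = κ₁ε₀A/d₁ = 8.75 × 8.85×10⁻¹² × 4.83×10⁻⁴ / 5.07×10⁻⁴ = 7.38×10⁻¹¹ F.
C₂ = κ₂ε₀A/d₂ = 1.50 × 8.85×10⁻¹² × 4.83×10⁻⁴ / 1.38×10⁻³ = 4.64×10⁻¹² F.
C = (1/C₁ + 1/C₂)⁻¹ = 4.36×10⁻¹² F.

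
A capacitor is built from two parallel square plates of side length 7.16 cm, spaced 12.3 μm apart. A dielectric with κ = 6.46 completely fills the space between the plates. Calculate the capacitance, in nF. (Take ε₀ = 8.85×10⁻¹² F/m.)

A = (7.16 cm)² = 5.13×10⁻³ m².
C = κε₀A/d = 6.46 × 8.85×10⁻¹² × 5.13×10⁻³ / 1.23×10⁻⁵ = 2.38×10⁻⁸ F.

C ≈ 23.8 nF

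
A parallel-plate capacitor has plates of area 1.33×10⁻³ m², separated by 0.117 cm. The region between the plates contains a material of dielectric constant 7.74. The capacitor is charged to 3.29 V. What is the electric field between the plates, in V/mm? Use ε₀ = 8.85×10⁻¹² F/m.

2.81 V/mm

E = V/d = 3.29 / 1.17×10⁻³ = 2.81×10³ V/m.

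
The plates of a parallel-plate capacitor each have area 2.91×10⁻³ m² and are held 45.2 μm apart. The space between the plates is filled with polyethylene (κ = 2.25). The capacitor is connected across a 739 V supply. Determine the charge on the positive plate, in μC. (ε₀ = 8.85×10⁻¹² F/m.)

C = κε₀A/d = 2.25 × 8.85×10⁻¹² × 2.91×10⁻³ / 4.52×10⁻⁵ = 1.28×10⁻⁹ F.
Q = CV = 1.28×10⁻⁹ × 739 = 9.47×10⁻⁷ C.

Q ≈ 0.947 μC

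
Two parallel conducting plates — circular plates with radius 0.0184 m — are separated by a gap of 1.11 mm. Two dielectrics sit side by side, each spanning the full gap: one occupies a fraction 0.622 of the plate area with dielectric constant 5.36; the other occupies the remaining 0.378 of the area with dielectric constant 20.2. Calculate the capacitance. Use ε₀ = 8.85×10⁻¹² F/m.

A = π(0.0184 m)² = 1.06×10⁻³ m².
Side-by-side slabs ⇒ two capacitors in parallel, each spanning the full gap.
C₁ = κ₁ε₀A₁/d = 5.36 × 8.85×10⁻¹² × 6.62×10⁻⁴ / 1.11×10⁻³ = 2.83×10⁻¹¹ F.
C₂ = κ₂ε₀A₂/d = 20.2 × 8.85×10⁻¹² × 4.02×10⁻⁴ / 1.11×10⁻³ = 6.48×10⁻¹¹ F.
C = C₁ + C₂ = 9.30×10⁻¹¹ F.

C ≈ 93.0 pF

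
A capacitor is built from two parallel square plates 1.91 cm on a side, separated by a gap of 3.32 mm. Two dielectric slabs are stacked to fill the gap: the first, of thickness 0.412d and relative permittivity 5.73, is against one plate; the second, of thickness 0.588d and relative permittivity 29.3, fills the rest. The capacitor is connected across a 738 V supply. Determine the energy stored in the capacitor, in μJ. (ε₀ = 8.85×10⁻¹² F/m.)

A = (1.91 cm)² = 3.65×10⁻⁴ m².
Stacked slabs ⇒ two capacitors in series, each with the full plate area.
C₁ = κ₁ε₀A/d₁ = 5.73 × 8.85×10⁻¹² × 3.65×10⁻⁴ / 1.37×10⁻³ = 1.35×10⁻¹¹ F.
C₂ = κ₂ε₀A/d₂ = 29.3 × 8.85×10⁻¹² × 3.65×10⁻⁴ / 1.95×10⁻³ = 4.85×10⁻¹¹ F.
C = (1/C₁ + 1/C₂)⁻¹ = 1.06×10⁻¹¹ F.
U = ½CV² = ½ × 1.06×10⁻¹¹ × (738)² = 2.88×10⁻⁶ J.

U ≈ 2.88 μJ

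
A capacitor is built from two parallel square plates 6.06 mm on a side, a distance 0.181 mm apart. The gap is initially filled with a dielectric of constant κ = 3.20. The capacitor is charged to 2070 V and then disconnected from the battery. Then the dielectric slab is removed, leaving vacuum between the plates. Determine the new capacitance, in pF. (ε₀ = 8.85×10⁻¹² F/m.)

C ≈ 1.80 pF

A = (6.06 mm)² = 3.67×10⁻⁵ m².
Initially C₁ = κε₀A/d = 3.20 × 8.85×10⁻¹² × 3.67×10⁻⁵ / 1.81×10⁻⁴ = 5.75×10⁻¹² F.
C = κε₀A/d scales with κ, so C₂/C₁ = 1/κ = 1/3.20 = 0.312.
C₂ = 0.312 × 5.75×10⁻¹² = 1.80×10⁻¹² F.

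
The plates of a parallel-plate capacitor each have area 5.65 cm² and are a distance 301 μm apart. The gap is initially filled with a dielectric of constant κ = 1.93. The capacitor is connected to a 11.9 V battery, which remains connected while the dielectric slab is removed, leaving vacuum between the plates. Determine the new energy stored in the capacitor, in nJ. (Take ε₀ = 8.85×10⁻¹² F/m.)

A = 5.65 cm² = 5.65×10⁻⁴ m².
Initially C₁ = κε₀A/d = 1.93 × 8.85×10⁻¹² × 5.65×10⁻⁴ / 3.01×10⁻⁴ = 3.21×10⁻¹¹ F.
U₁ = 2.27×10⁻⁹ J.
Battery connected ⇒ V is held fixed. C₂ = 0.518 C₁ and U = ½CV², so U₂/U₁ = C₂/C₁ = 0.518.
U₂ = 0.518 × 2.27×10⁻⁹ = 1.18×10⁻⁹ J.

1.18 nJ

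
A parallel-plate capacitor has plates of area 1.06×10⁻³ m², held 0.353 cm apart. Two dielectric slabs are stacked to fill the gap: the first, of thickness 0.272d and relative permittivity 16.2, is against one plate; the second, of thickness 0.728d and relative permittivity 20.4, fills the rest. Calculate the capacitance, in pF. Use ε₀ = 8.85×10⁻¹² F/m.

C ≈ 50.6 pF

Stacked slabs ⇒ two capacitors in series, each with the full plate area.
C₁ = κ₁ε₀A/d₁ = 16.2 × 8.85×10⁻¹² × 1.06×10⁻³ / 9.60×10⁻⁴ = 1.58×10⁻¹⁰ F.
C₂ = κ₂ε₀A/d₂ = 20.4 × 8.85×10⁻¹² × 1.06×10⁻³ / 2.57×10⁻³ = 7.45×10⁻¹¹ F.
C = (1/C₁ + 1/C₂)⁻¹ = 5.06×10⁻¹¹ F.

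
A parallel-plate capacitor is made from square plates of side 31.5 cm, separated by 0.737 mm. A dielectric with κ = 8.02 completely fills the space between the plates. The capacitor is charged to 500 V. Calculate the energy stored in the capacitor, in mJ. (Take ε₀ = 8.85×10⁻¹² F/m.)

1.19 mJ

A = (31.5 cm)² = 9.92×10⁻² m².
C = κε₀A/d = 8.02 × 8.85×10⁻¹² × 9.92×10⁻² / 7.37×10⁻⁴ = 9.56×10⁻⁹ F.
U = ½CV² = ½ × 9.56×10⁻⁹ × (500)² = 1.19×10⁻³ J.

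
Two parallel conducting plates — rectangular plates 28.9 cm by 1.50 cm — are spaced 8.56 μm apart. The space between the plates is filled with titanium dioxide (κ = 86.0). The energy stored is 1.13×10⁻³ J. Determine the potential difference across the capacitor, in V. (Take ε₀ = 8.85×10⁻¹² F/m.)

A = 28.9 × 1.50 cm² = 4.33×10⁻³ m².
C = κε₀A/d = 86.0 × 8.85×10⁻¹² × 4.33×10⁻³ / 8.56×10⁻⁶ = 3.85×10⁻⁷ F.
V = √(2U/C) = √(2 × 1.13×10⁻³ / 3.85×10⁻⁷) = 76.6 V.

V ≈ 76.6 V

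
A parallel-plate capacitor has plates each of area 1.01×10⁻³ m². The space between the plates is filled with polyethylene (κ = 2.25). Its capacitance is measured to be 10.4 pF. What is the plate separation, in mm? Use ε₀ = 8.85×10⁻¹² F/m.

1.93 mm

d = κε₀A/C = 2.25 × 8.85×10⁻¹² × 1.01×10⁻³ / 1.04×10⁻¹¹ = 1.93×10⁻³ m.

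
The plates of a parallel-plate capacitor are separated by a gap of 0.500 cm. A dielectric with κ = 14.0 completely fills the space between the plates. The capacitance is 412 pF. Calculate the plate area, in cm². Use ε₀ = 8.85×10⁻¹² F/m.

166 cm²

A = Cd/(κε₀) = 4.12×10⁻¹⁰ × 5.00×10⁻³ / (14.0 × 8.85×10⁻¹²) = 1.66×10⁻² m².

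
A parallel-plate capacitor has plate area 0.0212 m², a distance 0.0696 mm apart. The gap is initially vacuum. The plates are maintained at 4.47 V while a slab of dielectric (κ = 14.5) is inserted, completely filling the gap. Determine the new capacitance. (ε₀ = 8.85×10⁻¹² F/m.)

Initially C₁ = ε₀A/d = 8.85×10⁻¹² × 2.12×10⁻² / 6.96×10⁻⁵ = 2.70×10⁻⁹ F.
C = κε₀A/d scales with κ, so C₂/C₁ = κ = 14.5.
C₂ = 14.5 × 2.70×10⁻⁹ = 3.91×10⁻⁸ F.

39.1 nF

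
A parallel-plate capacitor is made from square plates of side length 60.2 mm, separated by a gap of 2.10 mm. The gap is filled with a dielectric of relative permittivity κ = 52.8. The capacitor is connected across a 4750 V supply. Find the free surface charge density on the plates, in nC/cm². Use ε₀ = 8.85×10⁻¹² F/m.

A = (60.2 mm)² = 3.62×10⁻³ m².
C = κε₀A/d = 52.8 × 8.85×10⁻¹² × 3.62×10⁻³ / 2.10×10⁻³ = 8.06×10⁻¹⁰ F.
σ = Q/A = CV/A = 8.06×10⁻¹⁰ × 4750 / 3.62×10⁻³ = 1.06×10⁻³ C/m².

106 nC/cm²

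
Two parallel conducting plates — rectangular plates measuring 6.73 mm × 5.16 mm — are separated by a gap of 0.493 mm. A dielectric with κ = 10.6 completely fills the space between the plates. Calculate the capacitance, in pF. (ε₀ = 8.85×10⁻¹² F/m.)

A = 6.73 × 5.16 mm² = 3.47×10⁻⁵ m².
C = κε₀A/d = 10.6 × 8.85×10⁻¹² × 3.47×10⁻⁵ / 4.93×10⁻⁴ = 6.61×10⁻¹² F.

6.61 pF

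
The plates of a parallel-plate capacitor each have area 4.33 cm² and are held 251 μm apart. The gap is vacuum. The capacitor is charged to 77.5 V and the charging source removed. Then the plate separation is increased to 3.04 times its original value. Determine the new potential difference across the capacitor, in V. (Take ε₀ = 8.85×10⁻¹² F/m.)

A = 4.33 cm² = 4.33×10⁻⁴ m².
Initially C₁ = ε₀A/d = 8.85×10⁻¹² × 4.33×10⁻⁴ / 2.51×10⁻⁴ = 1.53×10⁻¹¹ F.
V₁ = 77.5 V.
Isolated ⇒ Q is held fixed. C₂ = 0.329 C₁ and V = Q/C, so V₂/V₁ = C₁/C₂ = 3.04.
V₂ = 3.04 × 77.5 = 2.36×10² V.

V ≈ 236 V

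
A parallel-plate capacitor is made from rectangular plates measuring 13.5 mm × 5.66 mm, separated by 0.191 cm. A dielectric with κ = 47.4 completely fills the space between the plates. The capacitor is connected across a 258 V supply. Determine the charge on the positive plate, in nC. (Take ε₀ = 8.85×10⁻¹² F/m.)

4.33 nC

A = 13.5 × 5.66 mm² = 7.64×10⁻⁵ m².
C = κε₀A/d = 47.4 × 8.85×10⁻¹² × 7.64×10⁻⁵ / 1.91×10⁻³ = 1.68×10⁻¹¹ F.
Q = CV = 1.68×10⁻¹¹ × 258 = 4.33×10⁻⁹ C.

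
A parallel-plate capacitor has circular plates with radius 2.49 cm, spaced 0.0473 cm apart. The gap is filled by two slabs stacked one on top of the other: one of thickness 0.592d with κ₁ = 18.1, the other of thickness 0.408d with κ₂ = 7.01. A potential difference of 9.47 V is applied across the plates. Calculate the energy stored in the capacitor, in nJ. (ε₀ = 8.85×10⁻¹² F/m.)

18.0 nJ

A = π(2.49 cm)² = 1.95×10⁻³ m².
Stacked slabs ⇒ two capacitors in series, each with the full plate area.
C₁ = κ₁ε₀A/d₁ = 18.1 × 8.85×10⁻¹² × 1.95×10⁻³ / 2.80×10⁻⁴ = 1.11×10⁻⁹ F.
C₂ = κ₂ε₀A/d₂ = 7.01 × 8.85×10⁻¹² × 1.95×10⁻³ / 1.93×10⁻⁴ = 6.26×10⁻¹⁰ F.
C = (1/C₁ + 1/C₂)⁻¹ = 4.01×10⁻¹⁰ F.
U = ½CV² = ½ × 4.01×10⁻¹⁰ × (9.47)² = 1.80×10⁻⁸ J.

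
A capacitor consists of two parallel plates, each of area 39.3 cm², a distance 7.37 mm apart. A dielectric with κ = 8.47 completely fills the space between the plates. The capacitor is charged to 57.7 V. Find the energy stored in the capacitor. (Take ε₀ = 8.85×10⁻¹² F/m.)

A = 39.3 cm² = 3.93×10⁻³ m².
C = κε₀A/d = 8.47 × 8.85×10⁻¹² × 3.93×10⁻³ / 7.37×10⁻³ = 4.00×10⁻¹¹ F.
U = ½CV² = ½ × 4.00×10⁻¹¹ × (57.7)² = 6.65×10⁻⁸ J.

66.5 nJ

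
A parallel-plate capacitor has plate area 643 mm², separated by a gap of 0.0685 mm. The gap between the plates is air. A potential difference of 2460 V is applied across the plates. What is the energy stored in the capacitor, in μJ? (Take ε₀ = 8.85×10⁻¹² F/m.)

251 μJ

A = 643 mm² = 6.43×10⁻⁴ m².
C = ε₀A/d = 8.85×10⁻¹² × 6.43×10⁻⁴ / 6.85×10⁻⁵ = 8.31×10⁻¹¹ F.
U = ½CV² = ½ × 8.31×10⁻¹¹ × (2460)² = 2.51×10⁻⁴ J.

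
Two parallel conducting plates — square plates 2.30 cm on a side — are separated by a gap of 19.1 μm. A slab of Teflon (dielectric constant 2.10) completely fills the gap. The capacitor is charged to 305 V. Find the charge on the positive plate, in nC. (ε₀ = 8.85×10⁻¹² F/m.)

A = (2.30 cm)² = 5.29×10⁻⁴ m².
C = κε₀A/d = 2.10 × 8.85×10⁻¹² × 5.29×10⁻⁴ / 1.91×10⁻⁵ = 5.15×10⁻¹⁰ F.
Q = CV = 5.15×10⁻¹⁰ × 305 = 1.57×10⁻⁷ C.

Q ≈ 157 nC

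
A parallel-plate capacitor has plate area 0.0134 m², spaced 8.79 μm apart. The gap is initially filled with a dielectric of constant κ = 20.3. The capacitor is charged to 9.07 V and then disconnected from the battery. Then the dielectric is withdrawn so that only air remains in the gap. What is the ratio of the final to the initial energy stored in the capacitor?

20.3

Isolated ⇒ Q is held fixed.
C₂ = 0.0493 C₁ and U = Q²/(2C), so U₂/U₁ = C₁/C₂ = 20.3.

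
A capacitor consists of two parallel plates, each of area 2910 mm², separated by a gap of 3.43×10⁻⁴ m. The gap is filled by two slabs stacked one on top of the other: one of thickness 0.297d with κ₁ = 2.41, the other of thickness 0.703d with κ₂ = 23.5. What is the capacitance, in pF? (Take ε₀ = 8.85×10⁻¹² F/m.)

490 pF

A = 2910 mm² = 2.91×10⁻³ m².
Stacked slabs ⇒ two capacitors in series, each with the full plate area.
C₁ = κ₁ε₀A/d₁ = 2.41 × 8.85×10⁻¹² × 2.91×10⁻³ / 1.02×10⁻⁴ = 6.09×10⁻¹⁰ F.
C₂ = κ₂ε₀A/d₂ = 23.5 × 8.85×10⁻¹² × 2.91×10⁻³ / 2.41×10⁻⁴ = 2.51×10⁻⁹ F.
C = (1/C₁ + 1/C₂)⁻¹ = 4.90×10⁻¹⁰ F.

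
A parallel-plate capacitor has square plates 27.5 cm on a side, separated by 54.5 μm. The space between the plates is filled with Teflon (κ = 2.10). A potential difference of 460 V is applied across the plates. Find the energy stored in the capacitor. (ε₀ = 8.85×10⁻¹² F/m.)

A = (27.5 cm)² = 7.56×10⁻² m².
C = κε₀A/d = 2.10 × 8.85×10⁻¹² × 7.56×10⁻² / 5.45×10⁻⁵ = 2.58×10⁻⁸ F.
U = ½CV² = ½ × 2.58×10⁻⁸ × (460)² = 2.73×10⁻³ J.

2.73 mJ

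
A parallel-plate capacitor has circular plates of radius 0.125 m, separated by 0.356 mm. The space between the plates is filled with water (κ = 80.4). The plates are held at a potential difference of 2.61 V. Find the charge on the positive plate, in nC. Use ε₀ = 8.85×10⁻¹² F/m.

A = π(0.125 m)² = 4.91×10⁻² m².
C = κε₀A/d = 80.4 × 8.85×10⁻¹² × 4.91×10⁻² / 3.56×10⁻⁴ = 9.81×10⁻⁸ F.
Q = CV = 9.81×10⁻⁸ × 2.61 = 2.56×10⁻⁷ C.

256 nC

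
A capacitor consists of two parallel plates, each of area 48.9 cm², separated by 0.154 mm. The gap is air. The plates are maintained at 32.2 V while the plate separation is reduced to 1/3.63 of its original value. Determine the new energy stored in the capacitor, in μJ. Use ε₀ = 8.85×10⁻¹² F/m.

A = 48.9 cm² = 4.89×10⁻³ m².
Initially C₁ = ε₀A/d = 8.85×10⁻¹² × 4.89×10⁻³ / 1.54×10⁻⁴ = 2.81×10⁻¹⁰ F.
U₁ = 1.46×10⁻⁷ J.
Battery connected ⇒ V is held fixed. C₂ = 3.63 C₁ and U = ½CV², so U₂/U₁ = C₂/C₁ = 3.63.
U₂ = 3.63 × 1.46×10⁻⁷ = 5.29×10⁻⁷ J.

U ≈ 0.529 μJ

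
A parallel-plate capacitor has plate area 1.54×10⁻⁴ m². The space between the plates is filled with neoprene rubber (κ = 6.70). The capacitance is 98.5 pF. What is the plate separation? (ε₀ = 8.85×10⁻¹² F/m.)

92.7 μm

d = κε₀A/C = 6.70 × 8.85×10⁻¹² × 1.54×10⁻⁴ / 9.85×10⁻¹¹ = 9.27×10⁻⁵ m.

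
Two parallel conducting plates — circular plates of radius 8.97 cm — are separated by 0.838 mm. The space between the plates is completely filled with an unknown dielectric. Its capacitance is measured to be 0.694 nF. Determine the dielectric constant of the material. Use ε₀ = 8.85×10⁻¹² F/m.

A = π(8.97 cm)² = 2.53×10⁻² m².
κ = Cd/(ε₀A) = 6.94×10⁻¹⁰ × 8.38×10⁻⁴ / (8.85×10⁻¹² × 2.53×10⁻²) = 2.60.

2.60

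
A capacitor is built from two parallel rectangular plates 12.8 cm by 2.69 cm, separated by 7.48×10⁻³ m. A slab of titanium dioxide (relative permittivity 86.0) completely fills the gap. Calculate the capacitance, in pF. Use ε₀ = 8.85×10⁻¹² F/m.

C ≈ 350 pF

A = 12.8 × 2.69 cm² = 3.44×10⁻³ m².
C = κε₀A/d = 86.0 × 8.85×10⁻¹² × 3.44×10⁻³ / 7.48×10⁻³ = 3.50×10⁻¹⁰ F.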